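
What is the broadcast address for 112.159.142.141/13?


Network: 112.152.0.0/13
Host bits = 19
Set all host bits to 1:
Broadcast: 112.159.255.255


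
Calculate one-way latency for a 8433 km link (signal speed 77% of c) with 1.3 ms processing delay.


Speed = 0.77 * 3e5 km/s = 231000 km/s
Propagation delay = 8433 / 231000 = 0.0365 s = 36.5065 ms
Processing delay = 1.3 ms
Total one-way latency = 37.8065 ms


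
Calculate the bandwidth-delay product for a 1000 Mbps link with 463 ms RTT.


BDP = bandwidth * RTT
= 1000 Mbps * 463 ms
= 1000 * 1e6 * 463 / 1000 bits
= 463000000 bits
= 57875000 bytes
= 56518.5547 KB
BDP = 463000000 bits (57875000 bytes)


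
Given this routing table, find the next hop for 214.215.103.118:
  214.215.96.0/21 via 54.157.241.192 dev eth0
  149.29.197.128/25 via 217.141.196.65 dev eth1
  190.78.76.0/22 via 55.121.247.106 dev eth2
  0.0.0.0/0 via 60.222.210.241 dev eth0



Longest prefix match for 214.215.103.118:
  /21 214.215.96.0: MATCH
  /25 149.29.197.128: no
  /22 190.78.76.0: no
  /0 0.0.0.0: MATCH
Selected: next-hop 54.157.241.192 via eth0 (matched /21)


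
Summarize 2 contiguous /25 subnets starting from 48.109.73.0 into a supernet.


Original prefix: /25
Number of subnets: 2 = 2^1
New prefix = 25 - 1 = 24
Supernet: 48.109.73.0/24


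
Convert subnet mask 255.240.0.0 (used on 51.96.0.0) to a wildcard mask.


Subnet mask: 255.240.0.0
Wildcard = 255.255.255.255 - subnet mask
255 - 255 = 0
255 - 240 = 15
255 - 0 = 255
255 - 0 = 255
Wildcard: 0.15.255.255


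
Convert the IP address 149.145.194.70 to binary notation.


149 = 10010101
145 = 10010001
194 = 11000010
70 = 01000110
Binary: 10010101.10010001.11000010.01000110


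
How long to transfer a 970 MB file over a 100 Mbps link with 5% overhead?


Effective throughput = 100 * (1 - 5/100) = 95 Mbps
File size in Mb = 970 * 8 = 7760 Mb
Time = 7760 / 95
Time = 81.6842 seconds


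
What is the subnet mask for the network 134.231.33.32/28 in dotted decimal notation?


/28 means 28 network bits, 4 host bits
Binary: 11111111111111111111111111110000
Mask: 255.255.255.240


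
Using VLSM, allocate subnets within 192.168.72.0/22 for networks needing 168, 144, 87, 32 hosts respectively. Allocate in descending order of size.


168 hosts -> /24 (254 usable): 192.168.72.0/24
144 hosts -> /24 (254 usable): 192.168.73.0/24
87 hosts -> /25 (126 usable): 192.168.74.0/25
32 hosts -> /26 (62 usable): 192.168.74.128/26
Allocation: 192.168.72.0/24 (168 hosts, 254 usable); 192.168.73.0/24 (144 hosts, 254 usable); 192.168.74.0/25 (87 hosts, 126 usable); 192.168.74.128/26 (32 hosts, 62 usable)


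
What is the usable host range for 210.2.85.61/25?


Network: 210.2.85.0
Broadcast: 210.2.85.127
First usable = network + 1
Last usable = broadcast - 1
Range: 210.2.85.1 to 210.2.85.126


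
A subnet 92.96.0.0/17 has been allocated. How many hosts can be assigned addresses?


Host bits = 32 - 17 = 15
Total addresses = 2^15 = 32768
Usable = total - 2 (network and broadcast)
Usable hosts: 32766


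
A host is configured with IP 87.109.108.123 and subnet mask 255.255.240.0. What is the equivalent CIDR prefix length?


Binary: 11111111.11111111.11110000.00000000
Count leading 1s
Prefix: /20


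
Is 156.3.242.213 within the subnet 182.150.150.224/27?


Subnet network: 182.150.150.224
Test IP AND mask: 156.3.242.192
No, 156.3.242.213 is not in 182.150.150.224/27


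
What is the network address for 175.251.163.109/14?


IP:   10101111.11111011.10100011.01101101
Mask: 11111111.11111100.00000000.00000000
AND operation:
Net:  10101111.11111000.00000000.00000000
Network: 175.248.0.0/14


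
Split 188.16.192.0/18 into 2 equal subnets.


New prefix = 18 + 1 = 19
Each subnet has 8192 addresses
  188.16.192.0/19
  188.16.224.0/19
Subnets: 188.16.192.0/19, 188.16.224.0/19


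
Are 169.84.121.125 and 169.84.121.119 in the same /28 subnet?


Mask: 255.255.255.240
169.84.121.125 AND mask = 169.84.121.112
169.84.121.119 AND mask = 169.84.121.112
Yes, same subnet (169.84.121.112)


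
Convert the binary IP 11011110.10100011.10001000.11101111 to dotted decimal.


11011110 = 222
10100011 = 163
10001000 = 136
11101111 = 239
IP: 222.163.136.239


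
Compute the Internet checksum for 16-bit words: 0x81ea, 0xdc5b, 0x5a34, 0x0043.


Sum all words (with carry folding):
+ 0x81ea = 0x81ea
+ 0xdc5b = 0x5e46
+ 0x5a34 = 0xb87a
+ 0x0043 = 0xb8bd
One's complement: ~0xb8bd
Checksum = 0x4742


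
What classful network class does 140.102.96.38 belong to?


First octet: 140
Binary: 10001100
10xxxxxx -> Class B (128-191)
Class B, default mask 255.255.0.0 (/16)


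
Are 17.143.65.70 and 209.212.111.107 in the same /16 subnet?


Mask: 255.255.0.0
17.143.65.70 AND mask = 17.143.0.0
209.212.111.107 AND mask = 209.212.0.0
No, different subnets (17.143.0.0 vs 209.212.0.0)


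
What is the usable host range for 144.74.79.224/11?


Network: 144.64.0.0
Broadcast: 144.95.255.255
First usable = network + 1
Last usable = broadcast - 1
Range: 144.64.0.1 to 144.95.255.254


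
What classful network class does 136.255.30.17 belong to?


First octet: 136
Binary: 10001000
10xxxxxx -> Class B (128-191)
Class B, default mask 255.255.0.0 (/16)


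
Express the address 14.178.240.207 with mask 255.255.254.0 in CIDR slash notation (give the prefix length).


Binary: 11111111.11111111.11111110.00000000
Count leading 1s
Prefix: /23


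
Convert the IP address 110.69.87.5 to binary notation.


110 = 01101110
69 = 01000101
87 = 01010111
5 = 00000101
Binary: 01101110.01000101.01010111.00000101


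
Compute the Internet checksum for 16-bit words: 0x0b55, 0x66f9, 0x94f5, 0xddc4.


Sum all words (with carry folding):
+ 0x0b55 = 0x0b55
+ 0x66f9 = 0x724e
+ 0x94f5 = 0x0744
+ 0xddc4 = 0xe508
One's complement: ~0xe508
Checksum = 0x1af7


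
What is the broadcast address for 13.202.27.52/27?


Network: 13.202.27.32/27
Host bits = 5
Set all host bits to 1:
Broadcast: 13.202.27.63


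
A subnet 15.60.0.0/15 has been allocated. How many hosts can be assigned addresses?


Host bits = 32 - 15 = 17
Total addresses = 2^17 = 131072
Usable = total - 2 (network and broadcast)
Usable hosts: 131070


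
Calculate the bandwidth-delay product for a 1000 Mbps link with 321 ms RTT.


BDP = bandwidth * RTT
= 1000 Mbps * 321 ms
= 1000 * 1e6 * 321 / 1000 bits
= 321000000 bits
= 40125000 bytes
= 39184.5703 KB
BDP = 321000000 bits (40125000 bytes)


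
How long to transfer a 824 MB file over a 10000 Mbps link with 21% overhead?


Effective throughput = 10000 * (1 - 21/100) = 7900 Mbps
File size in Mb = 824 * 8 = 6592 Mb
Time = 6592 / 7900
Time = 0.8344 seconds


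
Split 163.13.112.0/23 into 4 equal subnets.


New prefix = 23 + 2 = 25
Each subnet has 128 addresses
  163.13.112.0/25
  163.13.112.128/25
  163.13.113.0/25
  163.13.113.128/25
Subnets: 163.13.112.0/25, 163.13.112.128/25, 163.13.113.0/25, 163.13.113.128/25


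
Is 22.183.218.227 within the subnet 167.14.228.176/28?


Subnet network: 167.14.228.176
Test IP AND mask: 22.183.218.224
No, 22.183.218.227 is not in 167.14.228.176/28


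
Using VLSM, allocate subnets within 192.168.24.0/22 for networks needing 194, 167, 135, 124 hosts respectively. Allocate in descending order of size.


194 hosts -> /24 (254 usable): 192.168.24.0/24
167 hosts -> /24 (254 usable): 192.168.25.0/24
135 hosts -> /24 (254 usable): 192.168.26.0/24
124 hosts -> /25 (126 usable): 192.168.27.0/25
Allocation: 192.168.24.0/24 (194 hosts, 254 usable); 192.168.25.0/24 (167 hosts, 254 usable); 192.168.26.0/24 (135 hosts, 254 usable); 192.168.27.0/25 (124 hosts, 126 usable)


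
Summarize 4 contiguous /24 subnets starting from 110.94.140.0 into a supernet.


Original prefix: /24
Number of subnets: 4 = 2^2
New prefix = 24 - 2 = 22
Supernet: 110.94.140.0/22


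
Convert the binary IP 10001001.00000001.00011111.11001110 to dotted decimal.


10001001 = 137
00000001 = 1
00011111 = 31
11001110 = 206
IP: 137.1.31.206


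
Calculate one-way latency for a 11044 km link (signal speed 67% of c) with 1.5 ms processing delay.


Speed = 0.67 * 3e5 km/s = 201000 km/s
Propagation delay = 11044 / 201000 = 0.0549 s = 54.9453 ms
Processing delay = 1.5 ms
Total one-way latency = 56.4453 ms


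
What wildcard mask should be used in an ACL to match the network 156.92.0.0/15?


Subnet mask: 255.254.0.0
Wildcard = 255.255.255.255 - subnet mask
255 - 255 = 0
255 - 254 = 1
255 - 0 = 255
255 - 0 = 255
Wildcard: 0.1.255.255


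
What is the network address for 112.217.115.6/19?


IP:   01110000.11011001.01110011.00000110
Mask: 11111111.11111111.11100000.00000000
AND operation:
Net:  01110000.11011001.01100000.00000000
Network: 112.217.96.0/19


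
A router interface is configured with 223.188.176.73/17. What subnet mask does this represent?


/17 means 17 network bits, 15 host bits
Binary: 11111111111111111000000000000000
Mask: 255.255.128.0


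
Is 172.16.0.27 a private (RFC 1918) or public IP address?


RFC 1918 private ranges:
  10.0.0.0/8 (10.0.0.0 - 10.255.255.255)
  172.16.0.0/12 (172.16.0.0 - 172.31.255.255)
  192.168.0.0/16 (192.168.0.0 - 192.168.255.255)
Private (in 172.16.0.0/12)


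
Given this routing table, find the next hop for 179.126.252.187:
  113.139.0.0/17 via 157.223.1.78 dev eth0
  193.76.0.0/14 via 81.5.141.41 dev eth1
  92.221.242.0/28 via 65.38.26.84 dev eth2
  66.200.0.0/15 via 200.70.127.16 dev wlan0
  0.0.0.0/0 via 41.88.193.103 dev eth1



Longest prefix match for 179.126.252.187:
  /17 113.139.0.0: no
  /14 193.76.0.0: no
  /28 92.221.242.0: no
  /15 66.200.0.0: no
  /0 0.0.0.0: MATCH
Selected: next-hop 41.88.193.103 via eth1 (matched /0)


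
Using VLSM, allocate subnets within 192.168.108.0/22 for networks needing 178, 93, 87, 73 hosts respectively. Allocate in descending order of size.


178 hosts -> /24 (254 usable): 192.168.108.0/24
93 hosts -> /25 (126 usable): 192.168.109.0/25
87 hosts -> /25 (126 usable): 192.168.109.128/25
73 hosts -> /25 (126 usable): 192.168.110.0/25
Allocation: 192.168.108.0/24 (178 hosts, 254 usable); 192.168.109.0/25 (93 hosts, 126 usable); 192.168.109.128/25 (87 hosts, 126 usable); 192.168.110.0/25 (73 hosts, 126 usable)


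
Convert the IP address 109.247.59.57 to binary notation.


109 = 01101101
247 = 11110111
59 = 00111011
57 = 00111001
Binary: 01101101.11110111.00111011.00111001


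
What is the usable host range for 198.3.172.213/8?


Network: 198.0.0.0
Broadcast: 198.255.255.255
First usable = network + 1
Last usable = broadcast - 1
Range: 198.0.0.1 to 198.255.255.254


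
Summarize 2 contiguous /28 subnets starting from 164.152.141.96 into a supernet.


Original prefix: /28
Number of subnets: 2 = 2^1
New prefix = 28 - 1 = 27
Supernet: 164.152.141.96/27


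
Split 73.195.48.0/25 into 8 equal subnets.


New prefix = 25 + 3 = 28
Each subnet has 16 addresses
  73.195.48.0/28
  73.195.48.16/28
  73.195.48.32/28
  73.195.48.48/28
  73.195.48.64/28
  73.195.48.80/28
  73.195.48.96/28
  73.195.48.112/28
Subnets: 73.195.48.0/28, 73.195.48.16/28, 73.195.48.32/28, 73.195.48.48/28, 73.195.48.64/28, 73.195.48.80/28, 73.195.48.96/28, 73.195.48.112/28


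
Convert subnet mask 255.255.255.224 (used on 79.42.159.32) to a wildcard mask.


Subnet mask: 255.255.255.224
Wildcard = 255.255.255.255 - subnet mask
255 - 255 = 0
255 - 255 = 0
255 - 255 = 0
255 - 224 = 31
Wildcard: 0.0.0.31


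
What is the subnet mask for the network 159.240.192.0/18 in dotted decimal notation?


/18 means 18 network bits, 14 host bits
Binary: 11111111111111111100000000000000
Mask: 255.255.192.0


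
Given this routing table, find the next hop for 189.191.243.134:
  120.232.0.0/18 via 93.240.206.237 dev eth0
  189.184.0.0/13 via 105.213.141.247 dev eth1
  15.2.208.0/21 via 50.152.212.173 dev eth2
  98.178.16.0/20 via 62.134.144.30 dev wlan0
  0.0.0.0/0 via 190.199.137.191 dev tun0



Longest prefix match for 189.191.243.134:
  /18 120.232.0.0: no
  /13 189.184.0.0: MATCH
  /21 15.2.208.0: no
  /20 98.178.16.0: no
  /0 0.0.0.0: MATCH
Selected: next-hop 105.213.141.247 via eth1 (matched /13)


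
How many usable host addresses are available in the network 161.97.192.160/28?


Host bits = 32 - 28 = 4
Total addresses = 2^4 = 16
Usable = total - 2 (network and broadcast)
Usable hosts: 14


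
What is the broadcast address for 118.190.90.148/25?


Network: 118.190.90.128/25
Host bits = 7
Set all host bits to 1:
Broadcast: 118.190.90.255


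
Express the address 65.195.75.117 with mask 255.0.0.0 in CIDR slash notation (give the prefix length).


Binary: 11111111.00000000.00000000.00000000
Count leading 1s
Prefix: /8


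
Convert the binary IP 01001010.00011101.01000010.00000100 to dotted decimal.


01001010 = 74
00011101 = 29
01000010 = 66
00000100 = 4
IP: 74.29.66.4


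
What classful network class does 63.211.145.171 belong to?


First octet: 63
Binary: 00111111
0xxxxxxx -> Class A (1-126)
Class A, default mask 255.0.0.0 (/8)


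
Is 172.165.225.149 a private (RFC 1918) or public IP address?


RFC 1918 private ranges:
  10.0.0.0/8 (10.0.0.0 - 10.255.255.255)
  172.16.0.0/12 (172.16.0.0 - 172.31.255.255)
  192.168.0.0/16 (192.168.0.0 - 192.168.255.255)
Public (not in any RFC 1918 range)


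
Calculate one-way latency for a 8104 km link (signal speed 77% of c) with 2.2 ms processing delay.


Speed = 0.77 * 3e5 km/s = 231000 km/s
Propagation delay = 8104 / 231000 = 0.0351 s = 35.0823 ms
Processing delay = 2.2 ms
Total one-way latency = 37.2823 ms


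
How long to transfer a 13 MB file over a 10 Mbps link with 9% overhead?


Effective throughput = 10 * (1 - 9/100) = 9.1 Mbps
File size in Mb = 13 * 8 = 104 Mb
Time = 104 / 9.1
Time = 11.4286 seconds


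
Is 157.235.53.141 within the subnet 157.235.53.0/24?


Subnet network: 157.235.53.0
Test IP AND mask: 157.235.53.0
Yes, 157.235.53.141 is in 157.235.53.0/24


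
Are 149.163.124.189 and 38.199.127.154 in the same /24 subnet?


Mask: 255.255.255.0
149.163.124.189 AND mask = 149.163.124.0
38.199.127.154 AND mask = 38.199.127.0
No, different subnets (149.163.124.0 vs 38.199.127.0)


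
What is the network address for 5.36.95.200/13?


IP:   00000101.00100100.01011111.11001000
Mask: 11111111.11111000.00000000.00000000
AND operation:
Net:  00000101.00100000.00000000.00000000
Network: 5.32.0.0/13


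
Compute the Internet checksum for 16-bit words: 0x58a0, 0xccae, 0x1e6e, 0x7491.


Sum all words (with carry folding):
+ 0x58a0 = 0x58a0
+ 0xccae = 0x254f
+ 0x1e6e = 0x43bd
+ 0x7491 = 0xb84e
One's complement: ~0xb84e
Checksum = 0x47b1


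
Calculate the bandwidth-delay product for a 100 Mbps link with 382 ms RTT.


BDP = bandwidth * RTT
= 100 Mbps * 382 ms
= 100 * 1e6 * 382 / 1000 bits
= 38200000 bits
= 4775000 bytes
= 4663.0859 KB
BDP = 38200000 bits (4775000 bytes)


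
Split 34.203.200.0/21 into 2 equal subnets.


New prefix = 21 + 1 = 22
Each subnet has 1024 addresses
  34.203.200.0/22
  34.203.204.0/22
Subnets: 34.203.200.0/22, 34.203.204.0/22


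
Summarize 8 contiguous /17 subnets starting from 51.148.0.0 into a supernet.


Original prefix: /17
Number of subnets: 8 = 2^3
New prefix = 17 - 3 = 14
Supernet: 51.148.0.0/14


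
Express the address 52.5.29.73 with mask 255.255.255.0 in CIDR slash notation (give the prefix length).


Binary: 11111111.11111111.11111111.00000000
Count leading 1s
Prefix: /24


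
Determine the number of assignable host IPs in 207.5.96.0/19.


Host bits = 32 - 19 = 13
Total addresses = 2^13 = 8192
Usable = total - 2 (network and broadcast)
Usable hosts: 8190


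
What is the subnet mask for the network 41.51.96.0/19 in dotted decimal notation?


/19 means 19 network bits, 13 host bits
Binary: 11111111111111111110000000000000
Mask: 255.255.224.0


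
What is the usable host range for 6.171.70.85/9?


Network: 6.128.0.0
Broadcast: 6.255.255.255
First usable = network + 1
Last usable = broadcast - 1
Range: 6.128.0.1 to 6.255.255.254


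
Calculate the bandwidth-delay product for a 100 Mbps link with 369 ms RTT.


BDP = bandwidth * RTT
= 100 Mbps * 369 ms
= 100 * 1e6 * 369 / 1000 bits
= 36900000 bits
= 4612500 bytes
= 4504.3945 KB
BDP = 36900000 bits (4612500 bytes)


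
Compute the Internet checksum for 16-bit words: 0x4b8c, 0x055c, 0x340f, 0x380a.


Sum all words (with carry folding):
+ 0x4b8c = 0x4b8c
+ 0x055c = 0x50e8
+ 0x340f = 0x84f7
+ 0x380a = 0xbd01
One's complement: ~0xbd01
Checksum = 0x42fe


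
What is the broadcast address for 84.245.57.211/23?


Network: 84.245.56.0/23
Host bits = 9
Set all host bits to 1:
Broadcast: 84.245.57.255


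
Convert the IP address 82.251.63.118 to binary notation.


82 = 01010010
251 = 11111011
63 = 00111111
118 = 01110110
Binary: 01010010.11111011.00111111.01110110


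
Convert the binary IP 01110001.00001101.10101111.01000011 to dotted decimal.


01110001 = 113
00001101 = 13
10101111 = 175
01000011 = 67
IP: 113.13.175.67


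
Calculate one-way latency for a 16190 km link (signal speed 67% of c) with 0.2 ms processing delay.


Speed = 0.67 * 3e5 km/s = 201000 km/s
Propagation delay = 16190 / 201000 = 0.0805 s = 80.5473 ms
Processing delay = 0.2 ms
Total one-way latency = 80.7473 ms


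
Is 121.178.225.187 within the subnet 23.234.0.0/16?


Subnet network: 23.234.0.0
Test IP AND mask: 121.178.0.0
No, 121.178.225.187 is not in 23.234.0.0/16


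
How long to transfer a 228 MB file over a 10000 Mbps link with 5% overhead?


Effective throughput = 10000 * (1 - 5/100) = 9500 Mbps
File size in Mb = 228 * 8 = 1824 Mb
Time = 1824 / 9500
Time = 0.192 seconds


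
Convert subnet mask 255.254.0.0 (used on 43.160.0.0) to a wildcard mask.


Subnet mask: 255.254.0.0
Wildcard = 255.255.255.255 - subnet mask
255 - 255 = 0
255 - 254 = 1
255 - 0 = 255
255 - 0 = 255
Wildcard: 0.1.255.255


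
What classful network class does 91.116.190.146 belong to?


First octet: 91
Binary: 01011011
0xxxxxxx -> Class A (1-126)
Class A, default mask 255.0.0.0 (/8)


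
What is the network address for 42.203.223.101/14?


IP:   00101010.11001011.11011111.01100101
Mask: 11111111.11111100.00000000.00000000
AND operation:
Net:  00101010.11001000.00000000.00000000
Network: 42.200.0.0/14


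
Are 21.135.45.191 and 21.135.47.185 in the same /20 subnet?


Mask: 255.255.240.0
21.135.45.191 AND mask = 21.135.32.0
21.135.47.185 AND mask = 21.135.32.0
Yes, same subnet (21.135.32.0)


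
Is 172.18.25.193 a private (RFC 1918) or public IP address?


RFC 1918 private ranges:
  10.0.0.0/8 (10.0.0.0 - 10.255.255.255)
  172.16.0.0/12 (172.16.0.0 - 172.31.255.255)
  192.168.0.0/16 (192.168.0.0 - 192.168.255.255)
Private (in 172.16.0.0/12)


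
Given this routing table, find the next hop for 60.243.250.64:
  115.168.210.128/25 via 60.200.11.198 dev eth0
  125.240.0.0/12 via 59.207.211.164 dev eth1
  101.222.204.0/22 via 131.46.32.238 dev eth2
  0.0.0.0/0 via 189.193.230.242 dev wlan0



Longest prefix match for 60.243.250.64:
  /25 115.168.210.128: no
  /12 125.240.0.0: no
  /22 101.222.204.0: no
  /0 0.0.0.0: MATCH
Selected: next-hop 189.193.230.242 via wlan0 (matched /0)


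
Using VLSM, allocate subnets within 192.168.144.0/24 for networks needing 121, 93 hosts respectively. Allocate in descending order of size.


121 hosts -> /25 (126 usable): 192.168.144.0/25
93 hosts -> /25 (126 usable): 192.168.144.128/25
Allocation: 192.168.144.0/25 (121 hosts, 126 usable); 192.168.144.128/25 (93 hosts, 126 usable)


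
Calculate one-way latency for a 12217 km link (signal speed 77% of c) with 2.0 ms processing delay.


Speed = 0.77 * 3e5 km/s = 231000 km/s
Propagation delay = 12217 / 231000 = 0.0529 s = 52.8874 ms
Processing delay = 2.0 ms
Total one-way latency = 54.8874 ms


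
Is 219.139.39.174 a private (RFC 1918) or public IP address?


RFC 1918 private ranges:
  10.0.0.0/8 (10.0.0.0 - 10.255.255.255)
  172.16.0.0/12 (172.16.0.0 - 172.31.255.255)
  192.168.0.0/16 (192.168.0.0 - 192.168.255.255)
Public (not in any RFC 1918 range)


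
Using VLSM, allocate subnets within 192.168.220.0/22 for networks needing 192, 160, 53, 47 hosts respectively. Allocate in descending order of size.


192 hosts -> /24 (254 usable): 192.168.220.0/24
160 hosts -> /24 (254 usable): 192.168.221.0/24
53 hosts -> /26 (62 usable): 192.168.222.0/26
47 hosts -> /26 (62 usable): 192.168.222.64/26
Allocation: 192.168.220.0/24 (192 hosts, 254 usable); 192.168.221.0/24 (160 hosts, 254 usable); 192.168.222.0/26 (53 hosts, 62 usable); 192.168.222.64/26 (47 hosts, 62 usable)


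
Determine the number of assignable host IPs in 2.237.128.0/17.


Host bits = 32 - 17 = 15
Total addresses = 2^15 = 32768
Usable = total - 2 (network and broadcast)
Usable hosts: 32766


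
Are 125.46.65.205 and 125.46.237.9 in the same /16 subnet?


Mask: 255.255.0.0
125.46.65.205 AND mask = 125.46.0.0
125.46.237.9 AND mask = 125.46.0.0
Yes, same subnet (125.46.0.0)


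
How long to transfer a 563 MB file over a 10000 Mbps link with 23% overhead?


Effective throughput = 10000 * (1 - 23/100) = 7700 Mbps
File size in Mb = 563 * 8 = 4504 Mb
Time = 4504 / 7700
Time = 0.5849 seconds


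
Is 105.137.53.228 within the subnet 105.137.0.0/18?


Subnet network: 105.137.0.0
Test IP AND mask: 105.137.0.0
Yes, 105.137.53.228 is in 105.137.0.0/18


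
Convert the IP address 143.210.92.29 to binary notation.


143 = 10001111
210 = 11010010
92 = 01011100
29 = 00011101
Binary: 10001111.11010010.01011100.00011101


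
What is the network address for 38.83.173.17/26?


IP:   00100110.01010011.10101101.00010001
Mask: 11111111.11111111.11111111.11000000
AND operation:
Net:  00100110.01010011.10101101.00000000
Network: 38.83.173.0/26


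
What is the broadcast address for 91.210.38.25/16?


Network: 91.210.0.0/16
Host bits = 16
Set all host bits to 1:
Broadcast: 91.210.255.255


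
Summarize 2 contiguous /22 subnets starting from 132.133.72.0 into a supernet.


Original prefix: /22
Number of subnets: 2 = 2^1
New prefix = 22 - 1 = 21
Supernet: 132.133.72.0/21


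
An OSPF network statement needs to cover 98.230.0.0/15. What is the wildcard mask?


Subnet mask: 255.254.0.0
Wildcard = 255.255.255.255 - subnet mask
255 - 255 = 0
255 - 254 = 1
255 - 0 = 255
255 - 0 = 255
Wildcard: 0.1.255.255


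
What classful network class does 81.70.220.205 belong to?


First octet: 81
Binary: 01010001
0xxxxxxx -> Class A (1-126)
Class A, default mask 255.0.0.0 (/8)


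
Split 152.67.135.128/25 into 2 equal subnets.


New prefix = 25 + 1 = 26
Each subnet has 64 addresses
  152.67.135.128/26
  152.67.135.192/26
Subnets: 152.67.135.128/26, 152.67.135.192/26


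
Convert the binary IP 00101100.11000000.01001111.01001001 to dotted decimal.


00101100 = 44
11000000 = 192
01001111 = 79
01001001 = 73
IP: 44.192.79.73


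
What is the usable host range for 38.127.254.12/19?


Network: 38.127.224.0
Broadcast: 38.127.255.255
First usable = network + 1
Last usable = broadcast - 1
Range: 38.127.224.1 to 38.127.255.254


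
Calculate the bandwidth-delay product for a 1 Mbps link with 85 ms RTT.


BDP = bandwidth * RTT
= 1 Mbps * 85 ms
= 1 * 1e6 * 85 / 1000 bits
= 85000 bits
= 10625 bytes
= 10.376 KB
BDP = 85000 bits (10625 bytes)


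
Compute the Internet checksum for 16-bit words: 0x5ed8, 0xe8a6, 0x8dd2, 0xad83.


Sum all words (with carry folding):
+ 0x5ed8 = 0x5ed8
+ 0xe8a6 = 0x477f
+ 0x8dd2 = 0xd551
+ 0xad83 = 0x82d5
One's complement: ~0x82d5
Checksum = 0x7d2a


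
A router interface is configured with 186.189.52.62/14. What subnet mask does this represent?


/14 means 14 network bits, 18 host bits
Binary: 11111111111111000000000000000000
Mask: 255.252.0.0


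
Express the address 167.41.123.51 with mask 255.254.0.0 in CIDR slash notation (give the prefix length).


Binary: 11111111.11111110.00000000.00000000
Count leading 1s
Prefix: /15


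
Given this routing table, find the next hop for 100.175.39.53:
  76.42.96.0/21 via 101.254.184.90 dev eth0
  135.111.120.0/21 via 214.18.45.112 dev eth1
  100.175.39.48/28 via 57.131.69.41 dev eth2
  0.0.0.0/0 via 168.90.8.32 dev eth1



Longest prefix match for 100.175.39.53:
  /21 76.42.96.0: no
  /21 135.111.120.0: no
  /28 100.175.39.48: MATCH
  /0 0.0.0.0: MATCH
Selected: next-hop 57.131.69.41 via eth2 (matched /28)


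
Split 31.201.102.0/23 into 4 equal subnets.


New prefix = 23 + 2 = 25
Each subnet has 128 addresses
  31.201.102.0/25
  31.201.102.128/25
  31.201.103.0/25
  31.201.103.128/25
Subnets: 31.201.102.0/25, 31.201.102.128/25, 31.201.103.0/25, 31.201.103.128/25


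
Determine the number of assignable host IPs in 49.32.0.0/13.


Host bits = 32 - 13 = 19
Total addresses = 2^19 = 524288
Usable = total - 2 (network and broadcast)
Usable hosts: 524286


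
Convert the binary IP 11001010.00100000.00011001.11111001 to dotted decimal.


11001010 = 202
00100000 = 32
00011001 = 25
11111001 = 249
IP: 202.32.25.249


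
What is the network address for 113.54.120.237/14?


IP:   01110001.00110110.01111000.11101101
Mask: 11111111.11111100.00000000.00000000
AND operation:
Net:  01110001.00110100.00000000.00000000
Network: 113.52.0.0/14


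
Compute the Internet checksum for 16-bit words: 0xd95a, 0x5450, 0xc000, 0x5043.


Sum all words (with carry folding):
+ 0xd95a = 0xd95a
+ 0x5450 = 0x2dab
+ 0xc000 = 0xedab
+ 0x5043 = 0x3def
One's complement: ~0x3def
Checksum = 0xc210


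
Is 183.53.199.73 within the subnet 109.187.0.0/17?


Subnet network: 109.187.0.0
Test IP AND mask: 183.53.128.0
No, 183.53.199.73 is not in 109.187.0.0/17


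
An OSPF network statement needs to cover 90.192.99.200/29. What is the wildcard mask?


Subnet mask: 255.255.255.248
Wildcard = 255.255.255.255 - subnet mask
255 - 255 = 0
255 - 255 = 0
255 - 255 = 0
255 - 248 = 7
Wildcard: 0.0.0.7


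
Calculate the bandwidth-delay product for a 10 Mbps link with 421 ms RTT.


BDP = bandwidth * RTT
= 10 Mbps * 421 ms
= 10 * 1e6 * 421 / 1000 bits
= 4210000 bits
= 526250 bytes
= 513.916 KB
BDP = 4210000 bits (526250 bytes)


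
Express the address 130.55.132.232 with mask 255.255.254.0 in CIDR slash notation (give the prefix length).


Binary: 11111111.11111111.11111110.00000000
Count leading 1s
Prefix: /23


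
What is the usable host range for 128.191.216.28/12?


Network: 128.176.0.0
Broadcast: 128.191.255.255
First usable = network + 1
Last usable = broadcast - 1
Range: 128.176.0.1 to 128.191.255.254


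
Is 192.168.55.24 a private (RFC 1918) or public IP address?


RFC 1918 private ranges:
  10.0.0.0/8 (10.0.0.0 - 10.255.255.255)
  172.16.0.0/12 (172.16.0.0 - 172.31.255.255)
  192.168.0.0/16 (192.168.0.0 - 192.168.255.255)
Private (in 192.168.0.0/16)


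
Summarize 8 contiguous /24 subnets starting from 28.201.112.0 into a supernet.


Original prefix: /24
Number of subnets: 8 = 2^3
New prefix = 24 - 3 = 21
Supernet: 28.201.112.0/21


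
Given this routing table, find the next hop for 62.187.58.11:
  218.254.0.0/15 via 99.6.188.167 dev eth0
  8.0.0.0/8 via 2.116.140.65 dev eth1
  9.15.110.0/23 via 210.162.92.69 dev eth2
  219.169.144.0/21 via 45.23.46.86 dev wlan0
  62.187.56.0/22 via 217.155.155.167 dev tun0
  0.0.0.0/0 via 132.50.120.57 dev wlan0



Longest prefix match for 62.187.58.11:
  /15 218.254.0.0: no
  /8 8.0.0.0: no
  /23 9.15.110.0: no
  /21 219.169.144.0: no
  /22 62.187.56.0: MATCH
  /0 0.0.0.0: MATCH
Selected: next-hop 217.155.155.167 via tun0 (matched /22)


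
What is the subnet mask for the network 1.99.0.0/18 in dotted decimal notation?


/18 means 18 network bits, 14 host bits
Binary: 11111111111111111100000000000000
Mask: 255.255.192.0


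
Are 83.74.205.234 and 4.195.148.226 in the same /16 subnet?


Mask: 255.255.0.0
83.74.205.234 AND mask = 83.74.0.0
4.195.148.226 AND mask = 4.195.0.0
No, different subnets (83.74.0.0 vs 4.195.0.0)


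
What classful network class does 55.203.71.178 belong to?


First octet: 55
Binary: 00110111
0xxxxxxx -> Class A (1-126)
Class A, default mask 255.0.0.0 (/8)


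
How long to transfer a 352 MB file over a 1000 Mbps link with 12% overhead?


Effective throughput = 1000 * (1 - 12/100) = 880 Mbps
File size in Mb = 352 * 8 = 2816 Mb
Time = 2816 / 880
Time = 3.2 seconds


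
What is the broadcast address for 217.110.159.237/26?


Network: 217.110.159.192/26
Host bits = 6
Set all host bits to 1:
Broadcast: 217.110.159.255


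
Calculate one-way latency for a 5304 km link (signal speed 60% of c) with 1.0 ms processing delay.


Speed = 0.6 * 3e5 km/s = 180000 km/s
Propagation delay = 5304 / 180000 = 0.0295 s = 29.4667 ms
Processing delay = 1.0 ms
Total one-way latency = 30.4667 ms


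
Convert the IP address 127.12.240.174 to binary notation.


127 = 01111111
12 = 00001100
240 = 11110000
174 = 10101110
Binary: 01111111.00001100.11110000.10101110


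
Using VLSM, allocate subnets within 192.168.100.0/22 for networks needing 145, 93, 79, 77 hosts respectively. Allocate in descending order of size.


145 hosts -> /24 (254 usable): 192.168.100.0/24
93 hosts -> /25 (126 usable): 192.168.101.0/25
79 hosts -> /25 (126 usable): 192.168.101.128/25
77 hosts -> /25 (126 usable): 192.168.102.0/25
Allocation: 192.168.100.0/24 (145 hosts, 254 usable); 192.168.101.0/25 (93 hosts, 126 usable); 192.168.101.128/25 (79 hosts, 126 usable); 192.168.102.0/25 (77 hosts, 126 usable)


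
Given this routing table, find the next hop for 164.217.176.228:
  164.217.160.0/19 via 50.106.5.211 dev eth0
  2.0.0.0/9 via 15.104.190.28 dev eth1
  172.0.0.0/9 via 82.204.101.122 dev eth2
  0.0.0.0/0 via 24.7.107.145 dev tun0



Longest prefix match for 164.217.176.228:
  /19 164.217.160.0: MATCH
  /9 2.0.0.0: no
  /9 172.0.0.0: no
  /0 0.0.0.0: MATCH
Selected: next-hop 50.106.5.211 via eth0 (matched /19)


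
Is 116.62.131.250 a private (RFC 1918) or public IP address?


RFC 1918 private ranges:
  10.0.0.0/8 (10.0.0.0 - 10.255.255.255)
  172.16.0.0/12 (172.16.0.0 - 172.31.255.255)
  192.168.0.0/16 (192.168.0.0 - 192.168.255.255)
Public (not in any RFC 1918 range)


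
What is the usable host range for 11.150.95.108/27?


Network: 11.150.95.96
Broadcast: 11.150.95.127
First usable = network + 1
Last usable = broadcast - 1
Range: 11.150.95.97 to 11.150.95.126


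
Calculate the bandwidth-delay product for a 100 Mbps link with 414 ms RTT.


BDP = bandwidth * RTT
= 100 Mbps * 414 ms
= 100 * 1e6 * 414 / 1000 bits
= 41400000 bits
= 5175000 bytes
= 5053.7109 KB
BDP = 41400000 bits (5175000 bytes)


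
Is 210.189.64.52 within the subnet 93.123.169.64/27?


Subnet network: 93.123.169.64
Test IP AND mask: 210.189.64.32
No, 210.189.64.52 is not in 93.123.169.64/27


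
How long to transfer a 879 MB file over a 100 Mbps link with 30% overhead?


Effective throughput = 100 * (1 - 30/100) = 70 Mbps
File size in Mb = 879 * 8 = 7032 Mb
Time = 7032 / 70
Time = 100.4571 seconds


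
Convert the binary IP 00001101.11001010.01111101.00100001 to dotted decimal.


00001101 = 13
11001010 = 202
01111101 = 125
00100001 = 33
IP: 13.202.125.33


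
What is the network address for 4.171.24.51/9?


IP:   00000100.10101011.00011000.00110011
Mask: 11111111.10000000.00000000.00000000
AND operation:
Net:  00000100.10000000.00000000.00000000
Network: 4.128.0.0/9


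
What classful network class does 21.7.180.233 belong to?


First octet: 21
Binary: 00010101
0xxxxxxx -> Class A (1-126)
Class A, default mask 255.0.0.0 (/8)


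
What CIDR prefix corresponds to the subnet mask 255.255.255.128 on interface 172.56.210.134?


Binary: 11111111.11111111.11111111.10000000
Count leading 1s
Prefix: /25


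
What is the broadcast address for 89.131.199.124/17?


Network: 89.131.128.0/17
Host bits = 15
Set all host bits to 1:
Broadcast: 89.131.255.255


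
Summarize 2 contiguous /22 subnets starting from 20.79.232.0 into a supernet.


Original prefix: /22
Number of subnets: 2 = 2^1
New prefix = 22 - 1 = 21
Supernet: 20.79.232.0/21


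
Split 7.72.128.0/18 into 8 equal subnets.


New prefix = 18 + 3 = 21
Each subnet has 2048 addresses
  7.72.128.0/21
  7.72.136.0/21
  7.72.144.0/21
  7.72.152.0/21
  7.72.160.0/21
  7.72.168.0/21
  7.72.176.0/21
  7.72.184.0/21
Subnets: 7.72.128.0/21, 7.72.136.0/21, 7.72.144.0/21, 7.72.152.0/21, 7.72.160.0/21, 7.72.168.0/21, 7.72.176.0/21, 7.72.184.0/21


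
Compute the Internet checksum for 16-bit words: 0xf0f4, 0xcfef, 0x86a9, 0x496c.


Sum all words (with carry folding):
+ 0xf0f4 = 0xf0f4
+ 0xcfef = 0xc0e4
+ 0x86a9 = 0x478e
+ 0x496c = 0x90fa
One's complement: ~0x90fa
Checksum = 0x6f05


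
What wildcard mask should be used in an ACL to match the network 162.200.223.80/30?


Subnet mask: 255.255.255.252
Wildcard = 255.255.255.255 - subnet mask
255 - 255 = 0
255 - 255 = 0
255 - 255 = 0
255 - 252 = 3
Wildcard: 0.0.0.3


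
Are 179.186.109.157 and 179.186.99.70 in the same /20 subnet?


Mask: 255.255.240.0
179.186.109.157 AND mask = 179.186.96.0
179.186.99.70 AND mask = 179.186.96.0
Yes, same subnet (179.186.96.0)


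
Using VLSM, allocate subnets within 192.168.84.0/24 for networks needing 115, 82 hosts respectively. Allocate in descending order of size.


115 hosts -> /25 (126 usable): 192.168.84.0/25
82 hosts -> /25 (126 usable): 192.168.84.128/25
Allocation: 192.168.84.0/25 (115 hosts, 126 usable); 192.168.84.128/25 (82 hosts, 126 usable)


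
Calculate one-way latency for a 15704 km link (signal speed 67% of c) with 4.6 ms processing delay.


Speed = 0.67 * 3e5 km/s = 201000 km/s
Propagation delay = 15704 / 201000 = 0.0781 s = 78.1294 ms
Processing delay = 4.6 ms
Total one-way latency = 82.7294 ms


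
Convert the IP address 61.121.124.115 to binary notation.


61 = 00111101
121 = 01111001
124 = 01111100
115 = 01110011
Binary: 00111101.01111001.01111100.01110011


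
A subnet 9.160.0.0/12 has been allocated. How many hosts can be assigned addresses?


Host bits = 32 - 12 = 20
Total addresses = 2^20 = 1048576
Usable = total - 2 (network and broadcast)
Usable hosts: 1048574


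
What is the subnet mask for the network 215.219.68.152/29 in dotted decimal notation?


/29 means 29 network bits, 3 host bits
Binary: 11111111111111111111111111111000
Mask: 255.255.255.248


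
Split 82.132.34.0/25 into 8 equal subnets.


New prefix = 25 + 3 = 28
Each subnet has 16 addresses
  82.132.34.0/28
  82.132.34.16/28
  82.132.34.32/28
  82.132.34.48/28
  82.132.34.64/28
  82.132.34.80/28
  82.132.34.96/28
  82.132.34.112/28
Subnets: 82.132.34.0/28, 82.132.34.16/28, 82.132.34.32/28, 82.132.34.48/28, 82.132.34.64/28, 82.132.34.80/28, 82.132.34.96/28, 82.132.34.112/28


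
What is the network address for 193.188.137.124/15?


IP:   11000001.10111100.10001001.01111100
Mask: 11111111.11111110.00000000.00000000
AND operation:
Net:  11000001.10111100.00000000.00000000
Network: 193.188.0.0/15


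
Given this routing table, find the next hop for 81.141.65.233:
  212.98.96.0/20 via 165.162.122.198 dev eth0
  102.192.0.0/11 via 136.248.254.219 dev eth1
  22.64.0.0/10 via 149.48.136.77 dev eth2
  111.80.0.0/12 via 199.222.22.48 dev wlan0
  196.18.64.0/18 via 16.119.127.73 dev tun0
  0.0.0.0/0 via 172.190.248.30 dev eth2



Longest prefix match for 81.141.65.233:
  /20 212.98.96.0: no
  /11 102.192.0.0: no
  /10 22.64.0.0: no
  /12 111.80.0.0: no
  /18 196.18.64.0: no
  /0 0.0.0.0: MATCH
Selected: next-hop 172.190.248.30 via eth2 (matched /0)


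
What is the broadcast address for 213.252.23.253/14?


Network: 213.252.0.0/14
Host bits = 18
Set all host bits to 1:
Broadcast: 213.255.255.255


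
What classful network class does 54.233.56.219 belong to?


First octet: 54
Binary: 00110110
0xxxxxxx -> Class A (1-126)
Class A, default mask 255.0.0.0 (/8)


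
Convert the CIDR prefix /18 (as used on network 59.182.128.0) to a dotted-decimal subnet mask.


/18 means 18 network bits, 14 host bits
Binary: 11111111111111111100000000000000
Mask: 255.255.192.0


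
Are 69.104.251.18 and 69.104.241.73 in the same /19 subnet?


Mask: 255.255.224.0
69.104.251.18 AND mask = 69.104.224.0
69.104.241.73 AND mask = 69.104.224.0
Yes, same subnet (69.104.224.0)


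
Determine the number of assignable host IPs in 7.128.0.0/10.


Host bits = 32 - 10 = 22
Total addresses = 2^22 = 4194304
Usable = total - 2 (network and broadcast)
Usable hosts: 4194302


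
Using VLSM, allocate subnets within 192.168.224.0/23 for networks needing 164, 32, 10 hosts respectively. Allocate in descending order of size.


164 hosts -> /24 (254 usable): 192.168.224.0/24
32 hosts -> /26 (62 usable): 192.168.225.0/26
10 hosts -> /28 (14 usable): 192.168.225.64/28
Allocation: 192.168.224.0/24 (164 hosts, 254 usable); 192.168.225.0/26 (32 hosts, 62 usable); 192.168.225.64/28 (10 hosts, 14 usable)


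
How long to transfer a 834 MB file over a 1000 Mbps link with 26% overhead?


Effective throughput = 1000 * (1 - 26/100) = 740 Mbps
File size in Mb = 834 * 8 = 6672 Mb
Time = 6672 / 740
Time = 9.0162 seconds


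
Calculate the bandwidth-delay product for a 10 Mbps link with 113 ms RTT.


BDP = bandwidth * RTT
= 10 Mbps * 113 ms
= 10 * 1e6 * 113 / 1000 bits
= 1130000 bits
= 141250 bytes
= 137.9395 KB
BDP = 1130000 bits (141250 bytes)


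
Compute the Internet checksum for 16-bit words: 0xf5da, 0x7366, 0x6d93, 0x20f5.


Sum all words (with carry folding):
+ 0xf5da = 0xf5da
+ 0x7366 = 0x6941
+ 0x6d93 = 0xd6d4
+ 0x20f5 = 0xf7c9
One's complement: ~0xf7c9
Checksum = 0x0836


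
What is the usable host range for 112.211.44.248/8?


Network: 112.0.0.0
Broadcast: 112.255.255.255
First usable = network + 1
Last usable = broadcast - 1
Range: 112.0.0.1 to 112.255.255.254


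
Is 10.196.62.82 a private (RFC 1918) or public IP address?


RFC 1918 private ranges:
  10.0.0.0/8 (10.0.0.0 - 10.255.255.255)
  172.16.0.0/12 (172.16.0.0 - 172.31.255.255)
  192.168.0.0/16 (192.168.0.0 - 192.168.255.255)
Private (in 10.0.0.0/8)


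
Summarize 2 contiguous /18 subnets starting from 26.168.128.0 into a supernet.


Original prefix: /18
Number of subnets: 2 = 2^1
New prefix = 18 - 1 = 17
Supernet: 26.168.128.0/17


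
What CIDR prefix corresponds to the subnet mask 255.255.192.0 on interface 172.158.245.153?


Binary: 11111111.11111111.11000000.00000000
Count leading 1s
Prefix: /18


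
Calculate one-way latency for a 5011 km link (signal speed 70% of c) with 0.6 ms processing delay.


Speed = 0.7 * 3e5 km/s = 210000 km/s
Propagation delay = 5011 / 210000 = 0.0239 s = 23.8619 ms
Processing delay = 0.6 ms
Total one-way latency = 24.4619 ms


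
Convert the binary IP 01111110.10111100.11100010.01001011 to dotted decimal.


01111110 = 126
10111100 = 188
11100010 = 226
01001011 = 75
IP: 126.188.226.75


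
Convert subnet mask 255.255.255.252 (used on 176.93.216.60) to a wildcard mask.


Subnet mask: 255.255.255.252
Wildcard = 255.255.255.255 - subnet mask
255 - 255 = 0
255 - 255 = 0
255 - 255 = 0
255 - 252 = 3
Wildcard: 0.0.0.3


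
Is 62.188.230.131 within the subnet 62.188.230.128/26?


Subnet network: 62.188.230.128
Test IP AND mask: 62.188.230.128
Yes, 62.188.230.131 is in 62.188.230.128/26


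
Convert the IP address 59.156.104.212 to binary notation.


59 = 00111011
156 = 10011100
104 = 01101000
212 = 11010100
Binary: 00111011.10011100.01101000.11010100


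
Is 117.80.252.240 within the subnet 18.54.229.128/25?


Subnet network: 18.54.229.128
Test IP AND mask: 117.80.252.128
No, 117.80.252.240 is not in 18.54.229.128/25


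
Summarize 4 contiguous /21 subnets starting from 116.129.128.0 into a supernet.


Original prefix: /21
Number of subnets: 4 = 2^2
New prefix = 21 - 2 = 19
Supernet: 116.129.128.0/19
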